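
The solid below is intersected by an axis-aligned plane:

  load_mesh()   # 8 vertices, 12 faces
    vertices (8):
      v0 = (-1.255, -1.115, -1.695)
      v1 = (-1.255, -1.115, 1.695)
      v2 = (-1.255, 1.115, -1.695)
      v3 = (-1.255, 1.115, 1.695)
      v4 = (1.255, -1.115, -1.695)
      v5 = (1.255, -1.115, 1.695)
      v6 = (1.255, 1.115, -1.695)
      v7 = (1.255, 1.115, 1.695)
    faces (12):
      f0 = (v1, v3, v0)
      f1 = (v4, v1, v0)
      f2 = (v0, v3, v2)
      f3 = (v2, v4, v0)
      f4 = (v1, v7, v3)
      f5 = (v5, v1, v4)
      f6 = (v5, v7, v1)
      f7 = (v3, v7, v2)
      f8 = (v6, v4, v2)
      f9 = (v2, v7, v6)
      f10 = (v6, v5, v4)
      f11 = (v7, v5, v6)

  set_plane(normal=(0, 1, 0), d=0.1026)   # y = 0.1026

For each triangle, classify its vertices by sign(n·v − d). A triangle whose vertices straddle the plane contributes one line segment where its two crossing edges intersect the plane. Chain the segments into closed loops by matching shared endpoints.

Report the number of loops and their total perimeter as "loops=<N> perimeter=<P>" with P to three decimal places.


Straddling triangles (8 of 12):
  (v1,v3,v0) [-+-] → (-1.255, 0.1026, 1.695)–(-1.255, 0.1026, 0.15597)  len=1.5390
  (v0,v3,v2) [-++] → (-1.255, 0.1026, 0.15597)–(-1.255, 0.1026, -1.695)  len=1.8510
  (v2,v4,v0) [+--] → (-0.115483, 0.1026, -1.695)–(-1.255, 0.1026, -1.695)  len=1.1395
  (v1,v7,v3) [-++] → (0.115483, 0.1026, 1.695)–(-1.255, 0.1026, 1.695)  len=1.3705
  (v5,v7,v1) [-+-] → (1.255, 0.1026, 1.695)–(0.115483, 0.1026, 1.695)  len=1.1395
  (v6,v4,v2) [+-+] → (1.255, 0.1026, -1.695)–(-0.115483, 0.1026, -1.695)  len=1.3705
  (v6,v5,v4) [+--] → (1.255, 0.1026, -0.15597)–(1.255, 0.1026, -1.695)  len=1.5390
  (v7,v5,v6) [+-+] → (1.255, 0.1026, 1.695)–(1.255, 0.1026, -0.15597)  len=1.8510

Chained into 1 loop(s):
  loop 1: 8 segments, perimeter = 11.8000
Total perimeter = 11.800

loops=1 perimeter=11.800


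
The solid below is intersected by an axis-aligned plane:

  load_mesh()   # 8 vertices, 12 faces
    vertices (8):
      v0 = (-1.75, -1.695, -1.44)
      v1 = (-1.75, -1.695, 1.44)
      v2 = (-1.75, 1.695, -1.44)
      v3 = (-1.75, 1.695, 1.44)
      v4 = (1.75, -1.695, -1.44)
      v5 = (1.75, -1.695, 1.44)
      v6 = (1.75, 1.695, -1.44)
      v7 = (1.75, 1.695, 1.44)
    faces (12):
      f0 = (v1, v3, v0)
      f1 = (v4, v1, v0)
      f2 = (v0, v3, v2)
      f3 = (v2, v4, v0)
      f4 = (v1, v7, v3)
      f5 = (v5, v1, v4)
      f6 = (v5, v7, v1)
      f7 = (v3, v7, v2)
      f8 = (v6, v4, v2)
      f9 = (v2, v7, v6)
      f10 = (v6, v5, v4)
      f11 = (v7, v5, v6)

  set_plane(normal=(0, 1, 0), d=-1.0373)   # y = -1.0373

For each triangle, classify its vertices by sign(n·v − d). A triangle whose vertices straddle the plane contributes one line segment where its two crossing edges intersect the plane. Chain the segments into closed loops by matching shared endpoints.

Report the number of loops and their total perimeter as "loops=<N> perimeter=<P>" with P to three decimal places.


loops=1 perimeter=12.760

Straddling triangles (8 of 12):
  (v1,v3,v0) [-+-] → (-1.75, -1.0373, 1.44)–(-1.75, -1.0373, -0.881246)  len=2.3212
  (v0,v3,v2) [-++] → (-1.75, -1.0373, -0.881246)–(-1.75, -1.0373, -1.44)  len=0.5588
  (v2,v4,v0) [+--] → (1.07096, -1.0373, -1.44)–(-1.75, -1.0373, -1.44)  len=2.8210
  (v1,v7,v3) [-++] → (-1.07096, -1.0373, 1.44)–(-1.75, -1.0373, 1.44)  len=0.6790
  (v5,v7,v1) [-+-] → (1.75, -1.0373, 1.44)–(-1.07096, -1.0373, 1.44)  len=2.8210
  (v6,v4,v2) [+-+] → (1.75, -1.0373, -1.44)–(1.07096, -1.0373, -1.44)  len=0.6790
  (v6,v5,v4) [+--] → (1.75, -1.0373, 0.881246)–(1.75, -1.0373, -1.44)  len=2.3212
  (v7,v5,v6) [+-+] → (1.75, -1.0373, 1.44)–(1.75, -1.0373, 0.881246)  len=0.5588

Chained into 1 loop(s):
  loop 1: 8 segments, perimeter = 12.7600
Total perimeter = 12.760


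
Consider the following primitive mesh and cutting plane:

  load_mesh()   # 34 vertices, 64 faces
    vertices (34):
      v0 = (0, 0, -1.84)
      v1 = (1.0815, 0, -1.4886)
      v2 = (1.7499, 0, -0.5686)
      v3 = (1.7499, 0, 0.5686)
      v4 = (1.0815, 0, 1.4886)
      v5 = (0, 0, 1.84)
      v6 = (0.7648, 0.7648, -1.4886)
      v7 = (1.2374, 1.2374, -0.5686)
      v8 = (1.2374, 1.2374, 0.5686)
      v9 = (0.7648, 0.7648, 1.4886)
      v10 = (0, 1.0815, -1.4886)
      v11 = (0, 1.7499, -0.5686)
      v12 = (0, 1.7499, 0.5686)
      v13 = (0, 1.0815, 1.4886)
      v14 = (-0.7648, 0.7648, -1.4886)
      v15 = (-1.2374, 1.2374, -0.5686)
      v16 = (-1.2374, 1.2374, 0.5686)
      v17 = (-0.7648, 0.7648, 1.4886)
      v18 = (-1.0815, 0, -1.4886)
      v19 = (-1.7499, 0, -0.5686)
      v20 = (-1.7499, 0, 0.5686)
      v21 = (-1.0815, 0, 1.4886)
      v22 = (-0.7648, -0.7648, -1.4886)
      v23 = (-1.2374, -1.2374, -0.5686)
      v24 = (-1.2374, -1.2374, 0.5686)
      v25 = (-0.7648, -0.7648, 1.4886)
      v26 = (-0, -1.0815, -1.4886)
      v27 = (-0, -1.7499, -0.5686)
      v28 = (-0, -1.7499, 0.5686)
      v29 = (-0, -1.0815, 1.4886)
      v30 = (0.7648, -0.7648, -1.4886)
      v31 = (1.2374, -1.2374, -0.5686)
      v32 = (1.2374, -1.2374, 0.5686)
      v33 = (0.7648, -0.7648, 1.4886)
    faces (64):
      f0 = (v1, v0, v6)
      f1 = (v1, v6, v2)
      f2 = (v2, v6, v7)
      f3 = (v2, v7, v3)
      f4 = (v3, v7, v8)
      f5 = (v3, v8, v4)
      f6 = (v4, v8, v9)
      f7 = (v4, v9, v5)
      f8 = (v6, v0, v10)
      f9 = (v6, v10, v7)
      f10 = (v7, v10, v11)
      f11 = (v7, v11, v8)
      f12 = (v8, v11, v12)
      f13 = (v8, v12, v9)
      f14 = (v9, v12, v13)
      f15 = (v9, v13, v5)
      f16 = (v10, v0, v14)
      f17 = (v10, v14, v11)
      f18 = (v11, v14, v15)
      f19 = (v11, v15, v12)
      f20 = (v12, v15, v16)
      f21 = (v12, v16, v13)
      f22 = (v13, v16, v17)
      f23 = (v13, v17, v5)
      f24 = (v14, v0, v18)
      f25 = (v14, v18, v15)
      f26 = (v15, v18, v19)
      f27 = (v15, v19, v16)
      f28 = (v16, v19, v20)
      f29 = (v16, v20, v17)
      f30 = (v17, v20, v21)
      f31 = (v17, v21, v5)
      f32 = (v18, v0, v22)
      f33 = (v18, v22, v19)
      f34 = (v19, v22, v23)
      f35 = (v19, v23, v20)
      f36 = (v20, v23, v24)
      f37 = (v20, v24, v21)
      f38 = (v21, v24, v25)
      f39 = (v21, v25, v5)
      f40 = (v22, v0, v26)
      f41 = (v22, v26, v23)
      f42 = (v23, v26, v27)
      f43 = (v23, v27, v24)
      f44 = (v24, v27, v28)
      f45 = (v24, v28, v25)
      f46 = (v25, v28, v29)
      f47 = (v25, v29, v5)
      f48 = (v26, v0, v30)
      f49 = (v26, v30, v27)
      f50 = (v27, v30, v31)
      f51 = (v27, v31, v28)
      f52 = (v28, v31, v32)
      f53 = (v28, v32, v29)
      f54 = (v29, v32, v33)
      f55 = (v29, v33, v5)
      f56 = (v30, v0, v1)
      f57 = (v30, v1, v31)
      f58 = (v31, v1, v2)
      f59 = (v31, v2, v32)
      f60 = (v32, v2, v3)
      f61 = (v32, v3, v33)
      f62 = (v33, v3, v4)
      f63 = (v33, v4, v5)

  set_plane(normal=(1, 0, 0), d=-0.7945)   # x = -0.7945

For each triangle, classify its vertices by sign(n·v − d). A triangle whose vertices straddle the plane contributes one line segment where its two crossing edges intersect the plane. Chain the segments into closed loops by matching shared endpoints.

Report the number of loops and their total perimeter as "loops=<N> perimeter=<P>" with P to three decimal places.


Straddling triangles (20 of 64):
  (v11,v14,v15) [++-] → (-0.7945, 0.7945, -1.43078)–(-0.7945, 1.42084, -0.5686)  len=1.0657
  (v11,v15,v12) [+-+] → (-0.7945, 1.42084, -0.5686)–(-0.7945, 1.42084, -0.161564)  len=0.4070
  (v12,v15,v16) [+--] → (-0.7945, 1.42084, -0.161564)–(-0.7945, 1.42084, 0.5686)  len=0.7302
  (v12,v16,v13) [+-+] → (-0.7945, 1.42084, 0.5686)–(-0.7945, 1.1816, 0.897894)  len=0.4070
  (v13,v16,v17) [+-+] → (-0.7945, 1.1816, 0.897894)–(-0.7945, 0.7945, 1.43078)  len=0.6586
  (v14,v0,v18) [++-] → (-0.7945, 0, -1.58185)–(-0.7945, 0.693077, -1.4886)  len=0.6993
  (v14,v18,v15) [+--] → (-0.7945, 0.693077, -1.4886)–(-0.7945, 0.7945, -1.43078)  len=0.1167
  (v16,v20,v17) [--+] → (-0.7945, 0.741742, 1.46086)–(-0.7945, 0.7945, 1.43078)  len=0.0607
  (v17,v20,v21) [+--] → (-0.7945, 0.741742, 1.46086)–(-0.7945, 0.693077, 1.4886)  len=0.0560
  (v17,v21,v5) [+-+] → (-0.7945, 0.693077, 1.4886)–(-0.7945, 0, 1.58185)  len=0.6993
  (v18,v0,v22) [-++] → (-0.7945, 0, -1.58185)–(-0.7945, -0.693077, -1.4886)  len=0.6993
  (v18,v22,v19) [-+-] → (-0.7945, -0.693077, -1.4886)–(-0.7945, -0.741742, -1.46086)  len=0.0560
  (v19,v22,v23) [-+-] → (-0.7945, -0.741742, -1.46086)–(-0.7945, -0.7945, -1.43078)  len=0.0607
  (v21,v24,v25) [--+] → (-0.7945, -0.7945, 1.43078)–(-0.7945, -0.693077, 1.4886)  len=0.1167
  (v21,v25,v5) [-++] → (-0.7945, -0.693077, 1.4886)–(-0.7945, 0, 1.58185)  len=0.6993
  (v22,v26,v23) [++-] → (-0.7945, -1.1816, -0.897894)–(-0.7945, -0.7945, -1.43078)  len=0.6586
  (v23,v26,v27) [-++] → (-0.7945, -1.1816, -0.897894)–(-0.7945, -1.42084, -0.5686)  len=0.4070
  (v23,v27,v24) [-+-] → (-0.7945, -1.42084, -0.5686)–(-0.7945, -1.42084, 0.161564)  len=0.7302
  (v24,v27,v28) [-++] → (-0.7945, -1.42084, 0.161564)–(-0.7945, -1.42084, 0.5686)  len=0.4070
  (v24,v28,v25) [-++] → (-0.7945, -1.42084, 0.5686)–(-0.7945, -0.7945, 1.43078)  len=1.0657

Chained into 1 loop(s):
  loop 1: 20 segments, perimeter = 9.8014
Total perimeter = 9.801

loops=1 perimeter=9.801


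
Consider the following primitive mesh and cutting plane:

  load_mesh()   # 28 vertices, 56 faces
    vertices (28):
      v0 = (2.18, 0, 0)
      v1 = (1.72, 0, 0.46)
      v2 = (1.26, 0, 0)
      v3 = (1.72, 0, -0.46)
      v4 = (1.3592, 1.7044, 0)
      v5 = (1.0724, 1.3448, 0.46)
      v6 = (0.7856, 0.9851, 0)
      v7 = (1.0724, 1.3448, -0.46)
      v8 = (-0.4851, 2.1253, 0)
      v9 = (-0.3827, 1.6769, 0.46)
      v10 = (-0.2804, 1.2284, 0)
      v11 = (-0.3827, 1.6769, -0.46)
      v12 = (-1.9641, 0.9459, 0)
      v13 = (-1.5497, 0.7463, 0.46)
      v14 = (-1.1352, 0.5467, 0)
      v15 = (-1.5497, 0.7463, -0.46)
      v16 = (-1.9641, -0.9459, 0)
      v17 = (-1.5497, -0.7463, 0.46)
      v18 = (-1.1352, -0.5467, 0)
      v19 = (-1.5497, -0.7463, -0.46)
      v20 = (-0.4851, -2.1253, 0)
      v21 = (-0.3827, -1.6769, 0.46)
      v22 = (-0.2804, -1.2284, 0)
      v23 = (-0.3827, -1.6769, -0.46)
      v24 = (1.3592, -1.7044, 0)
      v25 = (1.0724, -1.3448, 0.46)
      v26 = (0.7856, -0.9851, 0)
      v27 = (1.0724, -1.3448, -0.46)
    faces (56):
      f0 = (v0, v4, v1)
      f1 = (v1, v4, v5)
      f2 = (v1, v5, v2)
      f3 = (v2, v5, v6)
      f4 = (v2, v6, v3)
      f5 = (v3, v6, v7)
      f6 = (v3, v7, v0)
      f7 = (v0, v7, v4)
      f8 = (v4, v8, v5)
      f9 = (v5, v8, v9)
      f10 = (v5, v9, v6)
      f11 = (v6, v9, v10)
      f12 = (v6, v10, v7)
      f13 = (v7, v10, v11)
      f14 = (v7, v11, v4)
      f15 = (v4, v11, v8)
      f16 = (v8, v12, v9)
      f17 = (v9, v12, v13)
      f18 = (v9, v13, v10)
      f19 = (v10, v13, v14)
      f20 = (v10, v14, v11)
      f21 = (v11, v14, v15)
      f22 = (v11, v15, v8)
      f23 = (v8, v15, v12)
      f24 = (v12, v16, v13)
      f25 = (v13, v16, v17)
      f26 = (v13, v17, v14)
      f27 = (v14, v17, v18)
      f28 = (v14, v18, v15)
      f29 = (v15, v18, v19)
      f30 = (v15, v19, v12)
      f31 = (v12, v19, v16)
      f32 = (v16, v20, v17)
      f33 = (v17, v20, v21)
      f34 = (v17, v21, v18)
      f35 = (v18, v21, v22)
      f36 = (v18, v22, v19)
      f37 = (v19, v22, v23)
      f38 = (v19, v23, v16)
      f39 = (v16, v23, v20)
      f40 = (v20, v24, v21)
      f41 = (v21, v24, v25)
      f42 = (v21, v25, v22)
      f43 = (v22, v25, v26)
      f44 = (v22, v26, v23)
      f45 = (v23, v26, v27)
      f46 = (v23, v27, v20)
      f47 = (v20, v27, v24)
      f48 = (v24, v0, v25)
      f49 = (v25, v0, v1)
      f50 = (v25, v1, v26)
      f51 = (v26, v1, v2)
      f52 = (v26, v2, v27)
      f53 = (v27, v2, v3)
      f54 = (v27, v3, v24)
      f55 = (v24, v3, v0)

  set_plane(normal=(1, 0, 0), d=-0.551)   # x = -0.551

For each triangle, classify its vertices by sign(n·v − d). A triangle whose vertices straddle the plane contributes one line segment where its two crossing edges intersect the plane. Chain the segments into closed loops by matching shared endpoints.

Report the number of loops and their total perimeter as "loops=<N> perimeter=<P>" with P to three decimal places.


Straddling triangles (16 of 56):
  (v8,v12,v9) [+-+] → (-0.551, 2.07275, 0)–(-0.551, 1.5991, 0.411045)  len=0.6271
  (v9,v12,v13) [+--] → (-0.551, 1.5991, 0.411045)–(-0.551, 1.54269, 0.46)  len=0.0747
  (v9,v13,v10) [+-+] → (-0.551, 1.54269, 0.46)–(-0.551, 1.12562, 0.0980667)  len=0.5522
  (v10,v13,v14) [+--] → (-0.551, 1.12562, 0.0980667)–(-0.551, 1.0126, 0)  len=0.1496
  (v10,v14,v11) [+-+] → (-0.551, 1.0126, 0)–(-0.551, 1.42413, -0.357119)  len=0.5449
  (v11,v14,v15) [+--] → (-0.551, 1.42413, -0.357119)–(-0.551, 1.54269, -0.46)  len=0.1570
  (v11,v15,v8) [+-+] → (-0.551, 1.54269, -0.46)–(-0.551, 2.03994, -0.0284745)  len=0.6584
  (v8,v15,v12) [+--] → (-0.551, 2.03994, -0.0284745)–(-0.551, 2.07275, 0)  len=0.0434
  (v16,v20,v17) [-+-] → (-0.551, -2.07275, 0)–(-0.551, -2.03994, 0.0284745)  len=0.0434
  (v17,v20,v21) [-++] → (-0.551, -2.03994, 0.0284745)–(-0.551, -1.54269, 0.46)  len=0.6584
  (v17,v21,v18) [-+-] → (-0.551, -1.54269, 0.46)–(-0.551, -1.42413, 0.357119)  len=0.1570
  (v18,v21,v22) [-++] → (-0.551, -1.42413, 0.357119)–(-0.551, -1.0126, 0)  len=0.5449
  (v18,v22,v19) [-+-] → (-0.551, -1.0126, 0)–(-0.551, -1.12562, -0.0980667)  len=0.1496
  (v19,v22,v23) [-++] → (-0.551, -1.12562, -0.0980667)–(-0.551, -1.54269, -0.46)  len=0.5522
  (v19,v23,v16) [-+-] → (-0.551, -1.54269, -0.46)–(-0.551, -1.5991, -0.411045)  len=0.0747
  (v16,v23,v20) [-++] → (-0.551, -1.5991, -0.411045)–(-0.551, -2.07275, 0)  len=0.6271

Chained into 2 loop(s):
  loop 1: 8 segments, perimeter = 2.8074
  loop 2: 8 segments, perimeter = 2.8074
Total perimeter = 5.615

loops=2 perimeter=5.615


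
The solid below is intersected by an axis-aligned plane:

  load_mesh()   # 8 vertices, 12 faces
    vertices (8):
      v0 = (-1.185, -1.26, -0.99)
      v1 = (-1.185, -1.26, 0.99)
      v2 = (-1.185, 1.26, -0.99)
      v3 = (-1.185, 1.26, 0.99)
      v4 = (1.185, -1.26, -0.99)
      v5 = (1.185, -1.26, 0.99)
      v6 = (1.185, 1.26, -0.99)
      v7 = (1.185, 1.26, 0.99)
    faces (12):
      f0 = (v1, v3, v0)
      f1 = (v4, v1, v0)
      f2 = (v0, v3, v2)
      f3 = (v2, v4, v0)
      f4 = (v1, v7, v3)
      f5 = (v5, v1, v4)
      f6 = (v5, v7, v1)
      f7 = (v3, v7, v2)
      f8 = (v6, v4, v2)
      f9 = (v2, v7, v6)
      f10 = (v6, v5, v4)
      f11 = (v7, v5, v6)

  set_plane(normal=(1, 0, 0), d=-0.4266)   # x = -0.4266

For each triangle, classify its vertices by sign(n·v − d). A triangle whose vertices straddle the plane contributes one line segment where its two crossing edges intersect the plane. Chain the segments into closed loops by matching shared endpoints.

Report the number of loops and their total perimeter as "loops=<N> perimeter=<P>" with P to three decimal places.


Straddling triangles (8 of 12):
  (v4,v1,v0) [+--] → (-0.4266, -1.26, 0.3564)–(-0.4266, -1.26, -0.99)  len=1.3464
  (v2,v4,v0) [-+-] → (-0.4266, 0.4536, -0.99)–(-0.4266, -1.26, -0.99)  len=1.7136
  (v1,v7,v3) [-+-] → (-0.4266, -0.4536, 0.99)–(-0.4266, 1.26, 0.99)  len=1.7136
  (v5,v1,v4) [+-+] → (-0.4266, -1.26, 0.99)–(-0.4266, -1.26, 0.3564)  len=0.6336
  (v5,v7,v1) [++-] → (-0.4266, -0.4536, 0.99)–(-0.4266, -1.26, 0.99)  len=0.8064
  (v3,v7,v2) [-+-] → (-0.4266, 1.26, 0.99)–(-0.4266, 1.26, -0.3564)  len=1.3464
  (v6,v4,v2) [++-] → (-0.4266, 0.4536, -0.99)–(-0.4266, 1.26, -0.99)  len=0.8064
  (v2,v7,v6) [-++] → (-0.4266, 1.26, -0.3564)–(-0.4266, 1.26, -0.99)  len=0.6336

Chained into 1 loop(s):
  loop 1: 8 segments, perimeter = 9.0000
Total perimeter = 9.000

loops=1 perimeter=9.000


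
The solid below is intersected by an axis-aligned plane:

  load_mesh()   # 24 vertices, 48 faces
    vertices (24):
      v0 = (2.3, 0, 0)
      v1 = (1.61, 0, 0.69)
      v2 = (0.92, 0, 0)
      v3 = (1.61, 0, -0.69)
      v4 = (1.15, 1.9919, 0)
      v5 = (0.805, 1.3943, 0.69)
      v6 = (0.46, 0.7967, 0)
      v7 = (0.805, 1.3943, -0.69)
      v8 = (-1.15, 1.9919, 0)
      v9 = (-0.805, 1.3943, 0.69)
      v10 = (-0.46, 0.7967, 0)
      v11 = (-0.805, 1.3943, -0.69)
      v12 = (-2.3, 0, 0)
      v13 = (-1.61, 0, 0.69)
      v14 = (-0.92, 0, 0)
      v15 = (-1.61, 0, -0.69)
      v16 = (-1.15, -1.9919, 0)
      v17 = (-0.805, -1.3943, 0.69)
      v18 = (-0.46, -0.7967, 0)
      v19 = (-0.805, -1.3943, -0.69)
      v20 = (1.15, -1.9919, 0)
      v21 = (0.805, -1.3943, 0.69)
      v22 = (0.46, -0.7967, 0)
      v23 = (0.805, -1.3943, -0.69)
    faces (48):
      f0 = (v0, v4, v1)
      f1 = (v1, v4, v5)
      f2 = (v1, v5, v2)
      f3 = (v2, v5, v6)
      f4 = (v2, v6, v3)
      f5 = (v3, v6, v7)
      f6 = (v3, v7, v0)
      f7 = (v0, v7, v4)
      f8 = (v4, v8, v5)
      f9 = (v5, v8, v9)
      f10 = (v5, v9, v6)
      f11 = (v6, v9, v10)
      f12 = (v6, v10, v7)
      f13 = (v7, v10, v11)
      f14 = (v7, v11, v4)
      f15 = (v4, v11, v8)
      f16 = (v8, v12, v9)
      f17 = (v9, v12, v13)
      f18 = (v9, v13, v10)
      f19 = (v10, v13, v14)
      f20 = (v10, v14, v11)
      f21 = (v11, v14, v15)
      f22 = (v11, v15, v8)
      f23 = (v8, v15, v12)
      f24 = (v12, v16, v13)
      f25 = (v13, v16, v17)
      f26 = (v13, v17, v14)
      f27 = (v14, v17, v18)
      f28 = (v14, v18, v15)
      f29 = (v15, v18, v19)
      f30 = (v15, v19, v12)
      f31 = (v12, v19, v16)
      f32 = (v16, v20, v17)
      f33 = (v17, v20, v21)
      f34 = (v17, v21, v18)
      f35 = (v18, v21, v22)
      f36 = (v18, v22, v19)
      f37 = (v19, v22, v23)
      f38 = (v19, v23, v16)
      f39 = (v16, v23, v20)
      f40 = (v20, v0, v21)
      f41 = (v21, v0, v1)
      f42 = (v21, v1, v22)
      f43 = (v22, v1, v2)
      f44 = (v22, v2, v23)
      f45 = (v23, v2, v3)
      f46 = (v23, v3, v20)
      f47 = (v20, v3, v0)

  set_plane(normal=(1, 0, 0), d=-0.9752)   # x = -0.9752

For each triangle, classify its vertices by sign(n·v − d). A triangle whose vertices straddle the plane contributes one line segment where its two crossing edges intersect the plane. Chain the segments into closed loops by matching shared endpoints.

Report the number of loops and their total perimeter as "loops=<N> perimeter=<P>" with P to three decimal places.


Straddling triangles (18 of 48):
  (v4,v8,v5) [+-+] → (-0.9752, 1.9919, 0)–(-0.9752, 1.93847, 0.0616941)  len=0.0816
  (v5,v8,v9) [+-+] → (-0.9752, 1.93847, 0.0616941)–(-0.9752, 1.68912, 0.3496)  len=0.3809
  (v4,v11,v8) [++-] → (-0.9752, 1.68912, -0.3496)–(-0.9752, 1.9919, 0)  len=0.4625
  (v8,v12,v9) [--+] → (-0.9752, 1.23556, 0.611446)–(-0.9752, 1.68912, 0.3496)  len=0.5237
  (v9,v12,v13) [+--] → (-0.9752, 1.23556, 0.611446)–(-0.9752, 1.09951, 0.69)  len=0.1571
  (v9,v13,v10) [+-+] → (-0.9752, 1.09951, 0.69)–(-0.9752, 0.439778, 0.30912)  len=0.7618
  (v10,v13,v14) [+-+] → (-0.9752, 0.439778, 0.30912)–(-0.9752, 0, 0.0552)  len=0.5078
  (v11,v14,v15) [++-] → (-0.9752, 0, -0.0552)–(-0.9752, 1.09951, -0.69)  len=1.2696
  (v11,v15,v8) [+--] → (-0.9752, 1.09951, -0.69)–(-0.9752, 1.68912, -0.3496)  len=0.6808
  (v13,v16,v17) [--+] → (-0.9752, -1.68912, 0.3496)–(-0.9752, -1.09951, 0.69)  len=0.6808
  (v13,v17,v14) [-++] → (-0.9752, -1.09951, 0.69)–(-0.9752, 0, 0.0552)  len=1.2696
  (v14,v18,v15) [++-] → (-0.9752, -0.439778, -0.30912)–(-0.9752, 0, -0.0552)  len=0.5078
  (v15,v18,v19) [-++] → (-0.9752, -0.439778, -0.30912)–(-0.9752, -1.09951, -0.69)  len=0.7618
  (v15,v19,v12) [-+-] → (-0.9752, -1.09951, -0.69)–(-0.9752, -1.23556, -0.611446)  len=0.1571
  (v12,v19,v16) [-+-] → (-0.9752, -1.23556, -0.611446)–(-0.9752, -1.68912, -0.3496)  len=0.5237
  (v16,v20,v17) [-++] → (-0.9752, -1.9919, 0)–(-0.9752, -1.68912, 0.3496)  len=0.4625
  (v19,v23,v16) [++-] → (-0.9752, -1.93847, -0.0616941)–(-0.9752, -1.68912, -0.3496)  len=0.3809
  (v16,v23,v20) [-++] → (-0.9752, -1.93847, -0.0616941)–(-0.9752, -1.9919, 0)  len=0.0816

Chained into 1 loop(s):
  loop 1: 18 segments, perimeter = 9.6516
Total perimeter = 9.652

loops=1 perimeter=9.652


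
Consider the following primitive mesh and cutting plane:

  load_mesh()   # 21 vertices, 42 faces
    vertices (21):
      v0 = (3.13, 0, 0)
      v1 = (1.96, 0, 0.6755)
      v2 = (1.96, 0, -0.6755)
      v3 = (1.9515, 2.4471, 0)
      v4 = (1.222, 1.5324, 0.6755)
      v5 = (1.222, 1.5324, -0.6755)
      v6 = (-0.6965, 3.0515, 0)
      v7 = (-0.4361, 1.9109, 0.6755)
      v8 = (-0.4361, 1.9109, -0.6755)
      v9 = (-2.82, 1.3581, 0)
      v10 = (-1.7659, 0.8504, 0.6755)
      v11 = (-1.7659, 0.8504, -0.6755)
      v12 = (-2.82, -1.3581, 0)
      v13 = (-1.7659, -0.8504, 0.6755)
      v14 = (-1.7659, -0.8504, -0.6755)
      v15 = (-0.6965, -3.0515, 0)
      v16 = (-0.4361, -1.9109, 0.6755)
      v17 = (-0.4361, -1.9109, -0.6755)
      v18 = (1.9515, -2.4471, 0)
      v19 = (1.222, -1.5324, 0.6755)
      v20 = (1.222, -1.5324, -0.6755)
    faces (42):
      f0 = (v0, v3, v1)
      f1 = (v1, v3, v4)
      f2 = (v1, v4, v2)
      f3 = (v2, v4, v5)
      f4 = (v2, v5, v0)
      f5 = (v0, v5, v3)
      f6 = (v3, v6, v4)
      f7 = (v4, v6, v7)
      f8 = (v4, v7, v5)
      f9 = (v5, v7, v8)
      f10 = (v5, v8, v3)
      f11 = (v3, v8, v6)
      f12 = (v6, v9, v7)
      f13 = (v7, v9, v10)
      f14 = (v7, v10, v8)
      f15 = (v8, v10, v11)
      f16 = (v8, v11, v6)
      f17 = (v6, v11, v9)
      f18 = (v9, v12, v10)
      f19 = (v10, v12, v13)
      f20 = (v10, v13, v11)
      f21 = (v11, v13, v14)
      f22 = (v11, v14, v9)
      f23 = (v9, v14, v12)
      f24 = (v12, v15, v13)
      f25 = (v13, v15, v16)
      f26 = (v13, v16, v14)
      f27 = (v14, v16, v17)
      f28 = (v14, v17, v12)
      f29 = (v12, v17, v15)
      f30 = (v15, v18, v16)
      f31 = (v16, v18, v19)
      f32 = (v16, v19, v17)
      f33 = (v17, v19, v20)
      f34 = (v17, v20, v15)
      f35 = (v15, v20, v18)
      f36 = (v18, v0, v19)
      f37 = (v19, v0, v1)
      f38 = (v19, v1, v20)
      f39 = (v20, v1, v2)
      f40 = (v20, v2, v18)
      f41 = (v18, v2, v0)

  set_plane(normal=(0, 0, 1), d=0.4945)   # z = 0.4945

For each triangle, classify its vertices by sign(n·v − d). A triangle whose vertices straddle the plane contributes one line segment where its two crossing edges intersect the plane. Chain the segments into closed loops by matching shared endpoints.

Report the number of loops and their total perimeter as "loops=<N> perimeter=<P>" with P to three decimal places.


loops=2 perimeter=25.716

Straddling triangles (28 of 42):
  (v0,v3,v1) [--+] → (1.95772, 0.6557, 0.4945)–(2.2735, 0, 0.4945)  len=0.7278
  (v1,v3,v4) [+-+] → (1.95772, 0.6557, 0.4945)–(1.41747, 1.77749, 0.4945)  len=1.2451
  (v1,v4,v2) [++-] → (1.32087, 1.3271, 0.4945)–(1.96, 0, 0.4945)  len=1.4730
  (v2,v4,v5) [-+-] → (1.32087, 1.3271, 0.4945)–(1.222, 1.5324, 0.4945)  len=0.2279
  (v3,v6,v4) [--+] → (0.707939, 1.93944, 0.4945)–(1.41747, 1.77749, 0.4945)  len=0.7278
  (v4,v6,v7) [+-+] → (0.707939, 1.93944, 0.4945)–(-0.505874, 2.21652, 0.4945)  len=1.2450
  (v4,v7,v5) [++-] → (-0.213956, 1.86019, 0.4945)–(1.222, 1.5324, 0.4945)  len=1.4729
  (v5,v7,v8) [-+-] → (-0.213956, 1.86019, 0.4945)–(-0.4361, 1.9109, 0.4945)  len=0.2279
  (v6,v9,v7) [--+] → (-1.07487, 1.76278, 0.4945)–(-0.505874, 2.21652, 0.4945)  len=0.7278
  (v7,v9,v10) [+-+] → (-1.07487, 1.76278, 0.4945)–(-2.04835, 0.986438, 0.4945)  len=1.2451
  (v7,v10,v8) [++-] → (-1.58774, 0.99248, 0.4945)–(-0.4361, 1.9109, 0.4945)  len=1.4730
  (v8,v10,v11) [-+-] → (-1.58774, 0.99248, 0.4945)–(-1.7659, 0.8504, 0.4945)  len=0.2279
  (v9,v12,v10) [--+] → (-2.04835, 0.258633, 0.4945)–(-2.04835, 0.986438, 0.4945)  len=0.7278
  (v10,v12,v13) [+-+] → (-2.04835, 0.258633, 0.4945)–(-2.04835, -0.986438, 0.4945)  len=1.2451
  (v10,v13,v11) [++-] → (-1.7659, -0.622536, 0.4945)–(-1.7659, 0.8504, 0.4945)  len=1.4729
  (v11,v13,v14) [-+-] → (-1.7659, -0.622536, 0.4945)–(-1.7659, -0.8504, 0.4945)  len=0.2279
  (v12,v15,v13) [--+] → (-1.47935, -1.44018, 0.4945)–(-2.04835, -0.986438, 0.4945)  len=0.7278
  (v13,v15,v16) [+-+] → (-1.47935, -1.44018, 0.4945)–(-0.505874, -2.21652, 0.4945)  len=1.2451
  (v13,v16,v14) [++-] → (-0.61426, -1.76882, 0.4945)–(-1.7659, -0.8504, 0.4945)  len=1.4730
  (v14,v16,v17) [-+-] → (-0.61426, -1.76882, 0.4945)–(-0.4361, -1.9109, 0.4945)  len=0.2279
  (v15,v18,v16) [--+] → (0.203657, -2.05457, 0.4945)–(-0.505874, -2.21652, 0.4945)  len=0.7278
  (v16,v18,v19) [+-+] → (0.203657, -2.05457, 0.4945)–(1.41747, -1.77749, 0.4945)  len=1.2450
  (v16,v19,v17) [++-] → (0.999856, -1.58311, 0.4945)–(-0.4361, -1.9109, 0.4945)  len=1.4729
  (v17,v19,v20) [-+-] → (0.999856, -1.58311, 0.4945)–(1.222, -1.5324, 0.4945)  len=0.2279
  (v18,v0,v19) [--+] → (1.73325, -1.12179, 0.4945)–(1.41747, -1.77749, 0.4945)  len=0.7278
  (v19,v0,v1) [+-+] → (1.73325, -1.12179, 0.4945)–(2.2735, 0, 0.4945)  len=1.2451
  (v19,v1,v20) [++-] → (1.86113, -0.205303, 0.4945)–(1.222, -1.5324, 0.4945)  len=1.4730
  (v20,v1,v2) [-+-] → (1.86113, -0.205303, 0.4945)–(1.96, 0, 0.4945)  len=0.2279

Chained into 2 loop(s):
  loop 1: 14 segments, perimeter = 13.8101
  loop 2: 14 segments, perimeter = 11.9058
Total perimeter = 25.716


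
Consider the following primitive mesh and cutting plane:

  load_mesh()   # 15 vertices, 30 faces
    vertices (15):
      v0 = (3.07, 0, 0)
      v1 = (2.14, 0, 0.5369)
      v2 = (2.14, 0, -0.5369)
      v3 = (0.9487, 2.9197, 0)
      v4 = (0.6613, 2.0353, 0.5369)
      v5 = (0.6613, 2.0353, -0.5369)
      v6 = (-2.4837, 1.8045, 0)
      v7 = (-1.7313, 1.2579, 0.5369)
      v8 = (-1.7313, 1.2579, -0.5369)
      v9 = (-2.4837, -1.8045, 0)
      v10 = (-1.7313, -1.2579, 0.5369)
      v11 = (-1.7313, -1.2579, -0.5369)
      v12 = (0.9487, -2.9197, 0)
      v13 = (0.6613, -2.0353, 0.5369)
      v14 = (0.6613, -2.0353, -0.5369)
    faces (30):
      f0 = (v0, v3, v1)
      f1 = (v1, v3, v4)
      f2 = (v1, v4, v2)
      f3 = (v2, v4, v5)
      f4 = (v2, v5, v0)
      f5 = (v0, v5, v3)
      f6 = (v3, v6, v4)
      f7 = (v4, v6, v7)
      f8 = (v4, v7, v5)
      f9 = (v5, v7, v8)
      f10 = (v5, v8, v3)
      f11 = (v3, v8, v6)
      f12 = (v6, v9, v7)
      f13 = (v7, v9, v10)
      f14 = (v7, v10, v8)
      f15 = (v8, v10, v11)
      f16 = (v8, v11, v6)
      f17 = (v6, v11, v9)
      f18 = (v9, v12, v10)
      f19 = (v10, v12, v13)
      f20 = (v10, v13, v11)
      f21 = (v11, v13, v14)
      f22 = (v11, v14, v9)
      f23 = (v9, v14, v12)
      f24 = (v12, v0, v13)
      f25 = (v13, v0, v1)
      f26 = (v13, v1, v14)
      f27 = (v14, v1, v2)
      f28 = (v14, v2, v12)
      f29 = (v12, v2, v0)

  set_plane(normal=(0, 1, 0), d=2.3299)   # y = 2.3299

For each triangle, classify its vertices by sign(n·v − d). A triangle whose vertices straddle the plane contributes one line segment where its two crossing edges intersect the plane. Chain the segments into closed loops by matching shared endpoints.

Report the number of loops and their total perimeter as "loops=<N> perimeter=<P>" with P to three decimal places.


Straddling triangles (6 of 30):
  (v0,v3,v1) [-+-] → (1.37722, 2.3299, 0)–(1.18935, 2.3299, 0.108458)  len=0.2169
  (v1,v3,v4) [-+-] → (1.18935, 2.3299, 0.108458)–(0.757035, 2.3299, 0.358055)  len=0.4992
  (v0,v5,v3) [--+] → (0.757035, 2.3299, -0.358055)–(1.37722, 2.3299, 0)  len=0.7161
  (v3,v6,v4) [+--] → (-0.866606, 2.3299, 0)–(0.757035, 2.3299, 0.358055)  len=1.6627
  (v5,v8,v3) [--+] → (-0.00247583, 2.3299, -0.190555)–(0.757035, 2.3299, -0.358055)  len=0.7778
  (v3,v8,v6) [+--] → (-0.00247583, 2.3299, -0.190555)–(-0.866606, 2.3299, 0)  len=0.8849

Chained into 1 loop(s):
  loop 1: 6 segments, perimeter = 4.7575
Total perimeter = 4.758

loops=1 perimeter=4.758


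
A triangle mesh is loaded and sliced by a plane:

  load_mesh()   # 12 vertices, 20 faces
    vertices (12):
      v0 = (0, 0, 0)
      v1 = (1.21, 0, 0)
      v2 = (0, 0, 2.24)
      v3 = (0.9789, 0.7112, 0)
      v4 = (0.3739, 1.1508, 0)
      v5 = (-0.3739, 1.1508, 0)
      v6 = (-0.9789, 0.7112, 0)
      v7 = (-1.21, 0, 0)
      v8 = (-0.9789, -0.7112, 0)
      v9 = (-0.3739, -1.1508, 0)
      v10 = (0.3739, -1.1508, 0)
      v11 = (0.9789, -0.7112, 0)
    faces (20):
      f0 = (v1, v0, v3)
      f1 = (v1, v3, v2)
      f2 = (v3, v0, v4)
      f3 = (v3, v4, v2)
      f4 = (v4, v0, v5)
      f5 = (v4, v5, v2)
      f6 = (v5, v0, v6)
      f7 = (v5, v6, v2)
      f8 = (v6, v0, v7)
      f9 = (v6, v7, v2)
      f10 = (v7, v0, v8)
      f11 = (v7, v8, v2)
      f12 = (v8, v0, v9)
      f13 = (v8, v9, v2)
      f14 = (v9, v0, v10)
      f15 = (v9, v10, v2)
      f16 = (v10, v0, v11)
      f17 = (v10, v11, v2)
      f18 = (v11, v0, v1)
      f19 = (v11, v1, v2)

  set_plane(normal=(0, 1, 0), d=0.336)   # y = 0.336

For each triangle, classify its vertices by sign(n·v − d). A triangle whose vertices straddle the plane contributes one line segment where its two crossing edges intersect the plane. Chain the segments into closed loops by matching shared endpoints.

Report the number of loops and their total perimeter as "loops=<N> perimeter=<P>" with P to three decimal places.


Straddling triangles (10 of 20):
  (v1,v0,v3) [--+] → (0.462472, 0.336, 0)–(1.10082, 0.336, 0)  len=0.6383
  (v1,v3,v2) [-+-] → (1.10082, 0.336, 0)–(0.462472, 0.336, 1.18173)  len=1.3431
  (v3,v0,v4) [+-+] → (0.462472, 0.336, 0)–(0.109168, 0.336, 0)  len=0.3533
  (v3,v4,v2) [++-] → (0.109168, 0.336, 1.58599)–(0.462472, 0.336, 1.18173)  len=0.5369
  (v4,v0,v5) [+-+] → (0.109168, 0.336, 0)–(-0.109168, 0.336, 0)  len=0.2183
  (v4,v5,v2) [++-] → (-0.109168, 0.336, 1.58599)–(0.109168, 0.336, 1.58599)  len=0.2183
  (v5,v0,v6) [+-+] → (-0.109168, 0.336, 0)–(-0.462472, 0.336, 0)  len=0.3533
  (v5,v6,v2) [++-] → (-0.462472, 0.336, 1.18173)–(-0.109168, 0.336, 1.58599)  len=0.5369
  (v6,v0,v7) [+--] → (-0.462472, 0.336, 0)–(-1.10082, 0.336, 0)  len=0.6383
  (v6,v7,v2) [+--] → (-1.10082, 0.336, 0)–(-0.462472, 0.336, 1.18173)  len=1.3431

Chained into 1 loop(s):
  loop 1: 10 segments, perimeter = 6.1800
Total perimeter = 6.180

loops=1 perimeter=6.180


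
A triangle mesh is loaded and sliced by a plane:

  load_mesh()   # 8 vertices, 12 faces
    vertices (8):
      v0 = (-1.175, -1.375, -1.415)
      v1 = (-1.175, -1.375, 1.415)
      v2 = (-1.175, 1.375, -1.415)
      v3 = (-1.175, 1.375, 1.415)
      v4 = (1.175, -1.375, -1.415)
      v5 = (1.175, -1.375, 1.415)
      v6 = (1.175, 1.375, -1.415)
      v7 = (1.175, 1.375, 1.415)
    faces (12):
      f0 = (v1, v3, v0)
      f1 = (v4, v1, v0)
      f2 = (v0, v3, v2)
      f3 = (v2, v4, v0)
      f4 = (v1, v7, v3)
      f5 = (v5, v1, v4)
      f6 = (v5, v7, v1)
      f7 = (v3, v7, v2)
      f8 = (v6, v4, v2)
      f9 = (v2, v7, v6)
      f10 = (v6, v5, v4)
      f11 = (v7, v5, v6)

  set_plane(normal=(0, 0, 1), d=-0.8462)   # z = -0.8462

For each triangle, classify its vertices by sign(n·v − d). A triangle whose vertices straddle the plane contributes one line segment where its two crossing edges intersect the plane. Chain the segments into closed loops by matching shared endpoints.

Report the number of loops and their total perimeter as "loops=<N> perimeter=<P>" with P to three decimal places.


loops=1 perimeter=10.200

Straddling triangles (8 of 12):
  (v1,v3,v0) [++-] → (-1.175, -0.822279, -0.8462)–(-1.175, -1.375, -0.8462)  len=0.5527
  (v4,v1,v0) [-+-] → (0.702675, -1.375, -0.8462)–(-1.175, -1.375, -0.8462)  len=1.8777
  (v0,v3,v2) [-+-] → (-1.175, -0.822279, -0.8462)–(-1.175, 1.375, -0.8462)  len=2.1973
  (v5,v1,v4) [++-] → (0.702675, -1.375, -0.8462)–(1.175, -1.375, -0.8462)  len=0.4723
  (v3,v7,v2) [++-] → (-0.702675, 1.375, -0.8462)–(-1.175, 1.375, -0.8462)  len=0.4723
  (v2,v7,v6) [-+-] → (-0.702675, 1.375, -0.8462)–(1.175, 1.375, -0.8462)  len=1.8777
  (v6,v5,v4) [-+-] → (1.175, 0.822279, -0.8462)–(1.175, -1.375, -0.8462)  len=2.1973
  (v7,v5,v6) [++-] → (1.175, 0.822279, -0.8462)–(1.175, 1.375, -0.8462)  len=0.5527

Chained into 1 loop(s):
  loop 1: 8 segments, perimeter = 10.2000
Total perimeter = 10.200


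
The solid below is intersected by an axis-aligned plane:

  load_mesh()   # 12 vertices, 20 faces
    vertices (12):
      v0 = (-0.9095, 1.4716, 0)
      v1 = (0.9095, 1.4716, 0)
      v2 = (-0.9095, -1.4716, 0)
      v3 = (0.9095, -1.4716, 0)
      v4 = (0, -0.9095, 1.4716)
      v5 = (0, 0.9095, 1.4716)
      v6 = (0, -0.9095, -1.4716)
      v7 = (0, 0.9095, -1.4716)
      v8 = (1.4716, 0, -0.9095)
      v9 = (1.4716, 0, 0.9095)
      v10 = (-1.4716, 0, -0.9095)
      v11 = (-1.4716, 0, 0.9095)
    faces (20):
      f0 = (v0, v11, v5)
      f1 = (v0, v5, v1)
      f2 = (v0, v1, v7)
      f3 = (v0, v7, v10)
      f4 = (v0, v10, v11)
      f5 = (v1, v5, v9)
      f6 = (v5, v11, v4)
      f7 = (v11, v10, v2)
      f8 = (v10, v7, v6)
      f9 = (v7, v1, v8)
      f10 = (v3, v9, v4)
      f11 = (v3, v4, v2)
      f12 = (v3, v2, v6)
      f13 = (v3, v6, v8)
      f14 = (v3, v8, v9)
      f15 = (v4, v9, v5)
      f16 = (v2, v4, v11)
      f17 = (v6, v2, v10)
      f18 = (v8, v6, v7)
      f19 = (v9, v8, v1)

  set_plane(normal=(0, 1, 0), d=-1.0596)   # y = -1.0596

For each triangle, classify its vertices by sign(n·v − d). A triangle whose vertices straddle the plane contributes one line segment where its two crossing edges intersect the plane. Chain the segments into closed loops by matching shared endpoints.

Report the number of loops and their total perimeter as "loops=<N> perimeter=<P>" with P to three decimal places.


Straddling triangles (8 of 20):
  (v11,v10,v2) [++-] → (-1.06687, -1.0596, -0.25463)–(-1.06687, -1.0596, 0.25463)  len=0.5093
  (v3,v9,v4) [-++] → (1.06687, -1.0596, 0.25463)–(0.242868, -1.0596, 1.07863)  len=1.1653
  (v3,v4,v2) [-+-] → (0.242868, -1.0596, 1.07863)–(-0.242868, -1.0596, 1.07863)  len=0.4857
  (v3,v2,v6) [--+] → (-0.242868, -1.0596, -1.07863)–(0.242868, -1.0596, -1.07863)  len=0.4857
  (v3,v6,v8) [-++] → (0.242868, -1.0596, -1.07863)–(1.06687, -1.0596, -0.25463)  len=1.1653
  (v3,v8,v9) [-++] → (1.06687, -1.0596, -0.25463)–(1.06687, -1.0596, 0.25463)  len=0.5093
  (v2,v4,v11) [-++] → (-0.242868, -1.0596, 1.07863)–(-1.06687, -1.0596, 0.25463)  len=1.1653
  (v6,v2,v10) [+-+] → (-0.242868, -1.0596, -1.07863)–(-1.06687, -1.0596, -0.25463)  len=1.1653

Chained into 1 loop(s):
  loop 1: 8 segments, perimeter = 6.6513
Total perimeter = 6.651

loops=1 perimeter=6.651


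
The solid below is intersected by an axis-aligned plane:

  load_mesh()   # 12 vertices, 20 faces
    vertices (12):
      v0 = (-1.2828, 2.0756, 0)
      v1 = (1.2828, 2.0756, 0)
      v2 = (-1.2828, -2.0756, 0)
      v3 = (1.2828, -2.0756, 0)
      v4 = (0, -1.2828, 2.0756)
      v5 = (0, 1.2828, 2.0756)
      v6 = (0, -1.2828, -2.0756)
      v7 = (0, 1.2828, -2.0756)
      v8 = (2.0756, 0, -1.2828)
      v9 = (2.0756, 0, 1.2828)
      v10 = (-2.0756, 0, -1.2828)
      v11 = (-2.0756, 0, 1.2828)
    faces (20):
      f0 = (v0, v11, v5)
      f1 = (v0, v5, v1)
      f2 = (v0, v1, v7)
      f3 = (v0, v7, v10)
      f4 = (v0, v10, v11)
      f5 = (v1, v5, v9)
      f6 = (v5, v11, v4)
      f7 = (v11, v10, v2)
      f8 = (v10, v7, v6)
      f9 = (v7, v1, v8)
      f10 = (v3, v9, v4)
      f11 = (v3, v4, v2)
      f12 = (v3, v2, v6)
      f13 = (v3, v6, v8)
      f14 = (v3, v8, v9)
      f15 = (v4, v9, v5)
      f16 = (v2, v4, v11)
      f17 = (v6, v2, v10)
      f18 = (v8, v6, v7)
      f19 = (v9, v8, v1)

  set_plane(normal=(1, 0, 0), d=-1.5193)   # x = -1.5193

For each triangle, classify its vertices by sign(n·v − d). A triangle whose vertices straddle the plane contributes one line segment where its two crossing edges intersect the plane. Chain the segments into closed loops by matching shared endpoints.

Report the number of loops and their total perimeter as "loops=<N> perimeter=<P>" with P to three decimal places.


loops=1 perimeter=9.200

Straddling triangles (8 of 20):
  (v0,v11,v5) [+-+] → (-1.5193, 1.45643, 0.382672)–(-1.5193, 0.343815, 1.49529)  len=1.5735
  (v0,v7,v10) [++-] → (-1.5193, 0.343815, -1.49529)–(-1.5193, 1.45643, -0.382672)  len=1.5735
  (v0,v10,v11) [+--] → (-1.5193, 1.45643, -0.382672)–(-1.5193, 1.45643, 0.382672)  len=0.7653
  (v5,v11,v4) [+-+] → (-1.5193, 0.343815, 1.49529)–(-1.5193, -0.343815, 1.49529)  len=0.6876
  (v11,v10,v2) [--+] → (-1.5193, -1.45643, -0.382672)–(-1.5193, -1.45643, 0.382672)  len=0.7653
  (v10,v7,v6) [-++] → (-1.5193, 0.343815, -1.49529)–(-1.5193, -0.343815, -1.49529)  len=0.6876
  (v2,v4,v11) [++-] → (-1.5193, -0.343815, 1.49529)–(-1.5193, -1.45643, 0.382672)  len=1.5735
  (v6,v2,v10) [++-] → (-1.5193, -1.45643, -0.382672)–(-1.5193, -0.343815, -1.49529)  len=1.5735

Chained into 1 loop(s):
  loop 1: 8 segments, perimeter = 9.1998
Total perimeter = 9.200


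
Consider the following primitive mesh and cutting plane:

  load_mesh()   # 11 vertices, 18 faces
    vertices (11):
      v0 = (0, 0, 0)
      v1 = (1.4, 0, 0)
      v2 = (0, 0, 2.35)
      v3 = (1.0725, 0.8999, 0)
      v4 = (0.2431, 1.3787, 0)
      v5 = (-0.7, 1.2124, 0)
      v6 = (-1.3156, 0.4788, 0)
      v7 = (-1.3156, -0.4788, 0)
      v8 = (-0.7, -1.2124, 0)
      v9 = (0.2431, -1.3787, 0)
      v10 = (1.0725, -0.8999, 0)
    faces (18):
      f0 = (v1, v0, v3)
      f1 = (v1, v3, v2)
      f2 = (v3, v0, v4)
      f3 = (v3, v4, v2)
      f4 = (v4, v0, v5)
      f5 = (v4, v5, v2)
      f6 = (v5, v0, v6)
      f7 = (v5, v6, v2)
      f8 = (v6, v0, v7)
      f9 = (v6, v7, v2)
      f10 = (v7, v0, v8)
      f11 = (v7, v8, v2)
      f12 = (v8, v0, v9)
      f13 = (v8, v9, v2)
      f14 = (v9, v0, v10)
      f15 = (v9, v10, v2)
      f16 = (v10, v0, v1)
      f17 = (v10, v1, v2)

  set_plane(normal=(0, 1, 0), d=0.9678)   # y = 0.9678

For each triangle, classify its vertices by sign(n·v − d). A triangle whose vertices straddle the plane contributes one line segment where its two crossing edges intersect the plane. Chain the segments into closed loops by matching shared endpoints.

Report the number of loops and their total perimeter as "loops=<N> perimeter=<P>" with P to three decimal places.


loops=1 perimeter=4.263

Straddling triangles (6 of 18):
  (v3,v0,v4) [--+] → (0.170648, 0.9678, 0)–(0.95488, 0.9678, 0)  len=0.7842
  (v3,v4,v2) [-+-] → (0.95488, 0.9678, 0)–(0.170648, 0.9678, 0.700381)  len=1.0515
  (v4,v0,v5) [+-+] → (0.170648, 0.9678, 0)–(-0.558776, 0.9678, 0)  len=0.7294
  (v4,v5,v2) [++-] → (-0.558776, 0.9678, 0.474109)–(0.170648, 0.9678, 0.700381)  len=0.7637
  (v5,v0,v6) [+--] → (-0.558776, 0.9678, 0)–(-0.905256, 0.9678, 0)  len=0.3465
  (v5,v6,v2) [+--] → (-0.905256, 0.9678, 0)–(-0.558776, 0.9678, 0.474109)  len=0.5872

Chained into 1 loop(s):
  loop 1: 6 segments, perimeter = 4.2625
Total perimeter = 4.263


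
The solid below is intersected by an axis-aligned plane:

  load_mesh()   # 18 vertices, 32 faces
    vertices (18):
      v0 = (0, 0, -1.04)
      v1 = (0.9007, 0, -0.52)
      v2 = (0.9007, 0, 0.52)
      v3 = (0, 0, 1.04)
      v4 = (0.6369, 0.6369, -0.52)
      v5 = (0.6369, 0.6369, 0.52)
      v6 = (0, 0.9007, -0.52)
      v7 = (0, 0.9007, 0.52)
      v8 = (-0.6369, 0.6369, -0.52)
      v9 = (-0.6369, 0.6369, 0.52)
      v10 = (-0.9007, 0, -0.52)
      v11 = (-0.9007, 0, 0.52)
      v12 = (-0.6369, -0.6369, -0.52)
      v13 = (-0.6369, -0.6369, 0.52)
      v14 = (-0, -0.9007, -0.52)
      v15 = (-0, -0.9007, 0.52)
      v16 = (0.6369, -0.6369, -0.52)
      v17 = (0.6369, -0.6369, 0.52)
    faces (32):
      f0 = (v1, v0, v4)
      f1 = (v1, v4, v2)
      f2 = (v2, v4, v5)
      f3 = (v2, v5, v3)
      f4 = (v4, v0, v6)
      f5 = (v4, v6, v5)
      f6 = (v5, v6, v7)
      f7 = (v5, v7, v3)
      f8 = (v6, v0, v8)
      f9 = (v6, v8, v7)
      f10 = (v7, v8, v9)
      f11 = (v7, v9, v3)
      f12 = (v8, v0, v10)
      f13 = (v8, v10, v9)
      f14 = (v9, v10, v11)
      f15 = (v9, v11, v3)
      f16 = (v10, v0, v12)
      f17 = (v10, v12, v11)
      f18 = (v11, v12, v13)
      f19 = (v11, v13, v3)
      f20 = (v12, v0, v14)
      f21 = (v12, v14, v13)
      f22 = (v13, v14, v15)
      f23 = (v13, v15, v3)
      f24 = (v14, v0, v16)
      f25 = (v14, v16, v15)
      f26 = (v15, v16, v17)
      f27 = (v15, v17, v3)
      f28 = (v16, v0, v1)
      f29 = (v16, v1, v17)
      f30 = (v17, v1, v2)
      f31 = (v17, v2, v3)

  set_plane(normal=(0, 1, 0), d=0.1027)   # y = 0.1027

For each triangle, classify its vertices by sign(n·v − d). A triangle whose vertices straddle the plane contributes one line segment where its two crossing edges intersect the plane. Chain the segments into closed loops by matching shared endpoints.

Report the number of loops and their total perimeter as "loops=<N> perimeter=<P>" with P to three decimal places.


loops=1 perimeter=5.992

Straddling triangles (12 of 32):
  (v1,v0,v4) [--+] → (0.1027, 0.1027, -0.95615)–(0.858162, 0.1027, -0.52)  len=0.8723
  (v1,v4,v2) [-+-] → (0.858162, 0.1027, -0.52)–(0.858162, 0.1027, 0.3523)  len=0.8723
  (v2,v4,v5) [-++] → (0.858162, 0.1027, 0.3523)–(0.858162, 0.1027, 0.52)  len=0.1677
  (v2,v5,v3) [-+-] → (0.858162, 0.1027, 0.52)–(0.1027, 0.1027, 0.95615)  len=0.8723
  (v4,v0,v6) [+-+] → (0.1027, 0.1027, -0.95615)–(0, 0.1027, -0.980708)  len=0.1056
  (v5,v7,v3) [++-] → (0, 0.1027, 0.980708)–(0.1027, 0.1027, 0.95615)  len=0.1056
  (v6,v0,v8) [+-+] → (0, 0.1027, -0.980708)–(-0.1027, 0.1027, -0.95615)  len=0.1056
  (v7,v9,v3) [++-] → (-0.1027, 0.1027, 0.95615)–(0, 0.1027, 0.980708)  len=0.1056
  (v8,v0,v10) [+--] → (-0.1027, 0.1027, -0.95615)–(-0.858162, 0.1027, -0.52)  len=0.8723
  (v8,v10,v9) [+-+] → (-0.858162, 0.1027, -0.52)–(-0.858162, 0.1027, -0.3523)  len=0.1677
  (v9,v10,v11) [+--] → (-0.858162, 0.1027, -0.3523)–(-0.858162, 0.1027, 0.52)  len=0.8723
  (v9,v11,v3) [+--] → (-0.858162, 0.1027, 0.52)–(-0.1027, 0.1027, 0.95615)  len=0.8723

Chained into 1 loop(s):
  loop 1: 12 segments, perimeter = 5.9917
Total perimeter = 5.992
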